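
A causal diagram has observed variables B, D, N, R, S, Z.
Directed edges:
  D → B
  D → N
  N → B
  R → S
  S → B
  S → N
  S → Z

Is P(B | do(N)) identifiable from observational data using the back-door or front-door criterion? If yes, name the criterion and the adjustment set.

desc(N)\{N}={B}; candidates ⊆ {D,R,S,Z}.
size 0: {}; under {} N still reaches {B,D,R,S,Z} ∋ B.
size 1: {D}, {R}, {S} …(+1); under {D} N still reaches {B,R,S,Z} ∋ B.
{D,S}: N⊥B given {D,S} in G with N→· removed — back-door holds.
P(B|do(N)) = Σ_{D,S} P(B|N,D,S)·P(D,S).

P(B|do(N)): backdoor, adjust for {D, S}.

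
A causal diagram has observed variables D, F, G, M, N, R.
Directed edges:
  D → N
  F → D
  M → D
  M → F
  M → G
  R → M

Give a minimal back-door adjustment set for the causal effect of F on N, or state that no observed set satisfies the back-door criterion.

desc(F)\{F}={D,N}; candidates ⊆ {G,M,R}.
size 0: {}; under {} F still reaches {D,G,M,N,R} ∋ N.
{M}: F⊥N given {M} in G with F→· removed — back-door holds.

F→N: minimal back-door set {M}.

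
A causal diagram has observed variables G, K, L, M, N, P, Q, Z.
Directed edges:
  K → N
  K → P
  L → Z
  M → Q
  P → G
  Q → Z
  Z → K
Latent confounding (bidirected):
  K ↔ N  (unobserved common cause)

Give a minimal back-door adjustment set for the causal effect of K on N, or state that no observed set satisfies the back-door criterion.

K→N: no observed back-door set.

desc(K)\{K}={G,N,P}; candidates ⊆ {L,M,Q,Z}.
K↔N: latent back-door arc(s) into K.
size 0: {}; under {} K still reaches {L,M,N,Q,Z} ∋ N.
size 1: {L}, {M}, {Q} …(+1); under {L} K still reaches {M,N,Q,Z} ∋ N.
size 2: {L,M}, {L,Q}, {L,Z} …(+3); under {L,M} K still reaches {N,Q,Z} ∋ N.
K↔N cannot be blocked by any observed set — no back-door set.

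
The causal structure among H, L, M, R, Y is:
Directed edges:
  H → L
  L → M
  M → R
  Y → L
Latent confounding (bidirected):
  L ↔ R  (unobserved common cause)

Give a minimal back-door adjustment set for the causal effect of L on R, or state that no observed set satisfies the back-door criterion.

L→R: no observed back-door set.

desc(L)\{L}={M,R}; candidates ⊆ {H,Y}.
L↔R: latent back-door arc(s) into L.
size 0: {}; under {} L still reaches {H,R,Y} ∋ R.
size 1: {H}, {Y}; under {H} L still reaches {R,Y} ∋ R.
size 2: {H,Y}; under {H,Y} L still reaches {R} ∋ R.
L↔R cannot be blocked by any observed set — no back-door set.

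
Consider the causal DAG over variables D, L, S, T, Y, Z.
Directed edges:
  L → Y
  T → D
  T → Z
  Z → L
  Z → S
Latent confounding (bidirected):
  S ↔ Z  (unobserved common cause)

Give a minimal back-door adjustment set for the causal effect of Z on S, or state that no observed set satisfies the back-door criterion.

desc(Z)\{Z}={L,S,Y}; candidates ⊆ {D,T}.
Z↔S: latent back-door arc(s) into Z.
size 0: {}; under {} Z still reaches {D,S,T} ∋ S.
size 1: {D}, {T}; under {D} Z still reaches {S,T} ∋ S.
size 2: {D,T}; under {D,T} Z still reaches {S} ∋ S.
Z↔S cannot be blocked by any observed set — no back-door set.

Z→S: no observed back-door set.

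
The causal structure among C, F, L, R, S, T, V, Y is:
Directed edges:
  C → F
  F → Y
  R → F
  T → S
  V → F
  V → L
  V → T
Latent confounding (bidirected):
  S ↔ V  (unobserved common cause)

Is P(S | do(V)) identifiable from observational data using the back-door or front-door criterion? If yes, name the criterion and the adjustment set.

desc(V)\{V}={F,L,S,T,Y}; candidates ⊆ {C,R}.
V↔S: latent back-door arc(s) into V.
size 0: {}; under {} V still reaches {S} ∋ S.
size 1: {C}, {R}; under {C} V still reaches {S} ∋ S.
size 2: {C,R}; under {C,R} V still reaches {S} ∋ S.
V↔S cannot be blocked by any observed set — no back-door set.
{T}: (i) intercepts every directed V→S path; (ii) no back-door V→{T}; (iii) {V} blocks every back-door {T}→S. Front-door holds.
P(S|do(V)) = Σ_{T} P(T|V) Σ_{V'} P(S|T,V')P(V').

P(S|do(V)): frontdoor, adjust for {T}.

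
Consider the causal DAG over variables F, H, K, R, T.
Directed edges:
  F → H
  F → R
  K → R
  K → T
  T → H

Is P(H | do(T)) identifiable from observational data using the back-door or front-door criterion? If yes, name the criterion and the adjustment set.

desc(T)\{T}={H}; candidates ⊆ {F,K,R}.
∅: T⊥H given ∅ in G with T→· removed — back-door holds.
P(H|do(T)) = P(H|T) — no adjustment needed.

P(H|do(T)): backdoor, adjust for ∅.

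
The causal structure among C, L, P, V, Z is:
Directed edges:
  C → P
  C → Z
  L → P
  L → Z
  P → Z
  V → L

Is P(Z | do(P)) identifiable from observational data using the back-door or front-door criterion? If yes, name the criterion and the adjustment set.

desc(P)\{P}={Z}; candidates ⊆ {C,L,V}.
size 0: {}; under {} P still reaches {C,L,V,Z} ∋ Z.
size 1: {C}, {L}, {V}; under {C} P still reaches {L,V,Z} ∋ Z.
{C,L}: P⊥Z given {C,L} in G with P→· removed — back-door holds.
P(Z|do(P)) = Σ_{C,L} P(Z|P,C,L)·P(C,L).

P(Z|do(P)): backdoor, adjust for {C, L}.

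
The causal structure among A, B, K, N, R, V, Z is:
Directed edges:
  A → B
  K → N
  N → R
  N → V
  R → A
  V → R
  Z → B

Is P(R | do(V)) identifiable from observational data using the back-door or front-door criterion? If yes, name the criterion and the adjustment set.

desc(V)\{V}={A,B,R}; candidates ⊆ {K,N,Z}.
size 0: {}; under {} V still reaches {A,B,K,N,R} ∋ R.
{N}: V⊥R given {N} in G with V→· removed — back-door holds.
P(R|do(V)) = Σ_{N} P(R|V,N)·P(N).

P(R|do(V)): backdoor, adjust for {N}.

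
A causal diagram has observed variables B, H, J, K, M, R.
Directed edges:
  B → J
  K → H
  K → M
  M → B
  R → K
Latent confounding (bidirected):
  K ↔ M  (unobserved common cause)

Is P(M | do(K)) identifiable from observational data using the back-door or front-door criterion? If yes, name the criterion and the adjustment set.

desc(K)\{K}={B,H,J,M}; candidates ⊆ {R}.
K↔M: latent back-door arc(s) into K.
size 0: {}; under {} K still reaches {B,J,M,R} ∋ M.
size 1: {R}; under {R} K still reaches {B,J,M} ∋ M.
K↔M cannot be blocked by any observed set — no back-door set.
No mediator lies on a directed K→…→M path.
Neither criterion identifies P(M|do(K)) in this graph.

P(M|do(K)): not identifiable (no BD/FD set).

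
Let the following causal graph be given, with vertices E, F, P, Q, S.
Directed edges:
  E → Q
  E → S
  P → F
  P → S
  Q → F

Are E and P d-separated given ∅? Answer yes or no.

Yes — E ⊥ P | ∅.

Bayes-Ball from E | ∅ reaches {F,Q,S}.
P ∉ reach(E|∅) ⇒ E ⊥ P | ∅.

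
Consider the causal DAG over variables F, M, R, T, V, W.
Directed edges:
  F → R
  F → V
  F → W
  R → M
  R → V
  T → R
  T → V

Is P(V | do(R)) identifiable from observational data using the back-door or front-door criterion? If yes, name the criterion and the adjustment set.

desc(R)\{R}={M,V}; candidates ⊆ {F,T,W}.
size 0: {}; under {} R still reaches {F,T,V,W} ∋ V.
size 1: {F}, {T}, {W}; under {F} R still reaches {T,V} ∋ V.
{F,T}: R⊥V given {F,T} in G with R→· removed — back-door holds.
P(V|do(R)) = Σ_{F,T} P(V|R,F,T)·P(F,T).

P(V|do(R)): backdoor, adjust for {F, T}.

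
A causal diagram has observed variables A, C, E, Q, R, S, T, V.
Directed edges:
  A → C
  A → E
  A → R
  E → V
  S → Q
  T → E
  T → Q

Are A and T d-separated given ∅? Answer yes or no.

Bayes-Ball from A | ∅ reaches {C,E,R,V}.
T ∉ reach(A|∅) ⇒ A ⊥ T | ∅.

Yes — A ⊥ T | ∅.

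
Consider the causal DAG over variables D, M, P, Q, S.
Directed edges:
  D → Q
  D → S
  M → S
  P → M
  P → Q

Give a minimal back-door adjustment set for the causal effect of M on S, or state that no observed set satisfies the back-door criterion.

desc(M)\{M}={S}; candidates ⊆ {D,P,Q}.
∅: M⊥S given ∅ in G with M→· removed — back-door holds.

M→S: minimal back-door set ∅.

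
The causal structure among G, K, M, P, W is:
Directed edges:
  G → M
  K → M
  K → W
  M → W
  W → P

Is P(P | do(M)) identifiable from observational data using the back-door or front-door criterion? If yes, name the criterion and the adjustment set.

P(P|do(M)): backdoor, adjust for {K}.

desc(M)\{M}={P,W}; candidates ⊆ {G,K}.
size 0: {}; under {} M still reaches {G,K,P,W} ∋ P.
{K}: M⊥P given {K} in G with M→· removed — back-door holds.
P(P|do(M)) = Σ_{K} P(P|M,K)·P(K).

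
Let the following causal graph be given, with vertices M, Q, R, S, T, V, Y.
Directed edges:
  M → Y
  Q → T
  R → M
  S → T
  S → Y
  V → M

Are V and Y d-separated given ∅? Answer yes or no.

Bayes-Ball from V | ∅ reaches {M,Y}.
Y ∈ reach(V|∅) ⇒ V ⊥̸ Y | ∅.

No — V and Y are d-connected given ∅.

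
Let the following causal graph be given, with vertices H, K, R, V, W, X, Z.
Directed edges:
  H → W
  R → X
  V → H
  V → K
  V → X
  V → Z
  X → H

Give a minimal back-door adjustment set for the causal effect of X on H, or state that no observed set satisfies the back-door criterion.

desc(X)\{X}={H,W}; candidates ⊆ {K,R,V,Z}.
size 0: {}; under {} X still reaches {H,K,R,V,W,Z} ∋ H.
{V}: X⊥H given {V} in G with X→· removed — back-door holds.

X→H: minimal back-door set {V}.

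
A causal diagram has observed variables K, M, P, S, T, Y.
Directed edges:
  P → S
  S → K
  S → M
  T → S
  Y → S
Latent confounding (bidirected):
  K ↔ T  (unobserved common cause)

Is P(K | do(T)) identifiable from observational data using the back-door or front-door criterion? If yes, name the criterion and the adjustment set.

desc(T)\{T}={K,M,S}; candidates ⊆ {P,Y}.
T↔K: latent back-door arc(s) into T.
size 0: {}; under {} T still reaches {K} ∋ K.
size 1: {P}, {Y}; under {P} T still reaches {K} ∋ K.
size 2: {P,Y}; under {P,Y} T still reaches {K} ∋ K.
T↔K cannot be blocked by any observed set — no back-door set.
{S}: (i) intercepts every directed T→K path; (ii) no back-door T→{S}; (iii) {T} blocks every back-door {S}→K. Front-door holds.
P(K|do(T)) = Σ_{S} P(S|T) Σ_{T'} P(K|S,T')P(T').

P(K|do(T)): frontdoor, adjust for {S}.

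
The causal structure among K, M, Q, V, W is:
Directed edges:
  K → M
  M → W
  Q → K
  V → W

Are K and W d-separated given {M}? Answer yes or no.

Bayes-Ball from K | {M} reaches {Q}.
W ∉ reach(K|{M}) ⇒ K ⊥ W | {M}.

Yes — K ⊥ W | {M}.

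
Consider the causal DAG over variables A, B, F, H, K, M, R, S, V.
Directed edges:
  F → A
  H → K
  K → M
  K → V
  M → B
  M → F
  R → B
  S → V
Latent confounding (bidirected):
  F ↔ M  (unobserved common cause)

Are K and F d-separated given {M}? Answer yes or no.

Bayes-Ball from K | {M} reaches {A,F,H,V}.
F ∈ reach(K|{M}) ⇒ K ⊥̸ F | {M}.

No — K and F are d-connected given {M}.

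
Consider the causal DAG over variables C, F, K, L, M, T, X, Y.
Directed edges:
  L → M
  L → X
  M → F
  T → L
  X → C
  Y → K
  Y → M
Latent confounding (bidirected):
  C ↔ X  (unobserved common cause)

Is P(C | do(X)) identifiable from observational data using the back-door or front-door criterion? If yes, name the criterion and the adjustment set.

P(C|do(X)): not identifiable (no BD/FD set).

desc(X)\{X}={C}; candidates ⊆ {F,K,L,M,T,Y}.
X↔C: latent back-door arc(s) into X.
size 0: {}; under {} X still reaches {C,F,L,M,T} ∋ C.
size 1: {F}, {K}, {L} …(+3); under {F} X still reaches {C,K,L,M,T,Y} ∋ C.
size 2: {F,K}, {F,L}, {F,M} …(+12); under {F,K} X still reaches {C,L,M,T,Y} ∋ C.
X↔C cannot be blocked by any observed set — no back-door set.
No mediator lies on a directed X→…→C path.
Neither criterion identifies P(C|do(X)) in this graph.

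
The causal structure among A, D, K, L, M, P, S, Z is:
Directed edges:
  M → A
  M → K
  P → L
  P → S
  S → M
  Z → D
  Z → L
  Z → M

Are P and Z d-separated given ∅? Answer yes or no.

Yes — P ⊥ Z | ∅.

Bayes-Ball from P | ∅ reaches {A,K,L,M,S}.
Z ∉ reach(P|∅) ⇒ P ⊥ Z | ∅.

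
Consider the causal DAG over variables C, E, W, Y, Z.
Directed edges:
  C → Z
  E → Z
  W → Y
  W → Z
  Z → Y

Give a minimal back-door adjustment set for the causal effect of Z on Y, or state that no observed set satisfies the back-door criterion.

desc(Z)\{Z}={Y}; candidates ⊆ {C,E,W}.
size 0: {}; under {} Z still reaches {C,E,W,Y} ∋ Y.
{W}: Z⊥Y given {W} in G with Z→· removed — back-door holds.

Z→Y: minimal back-door set {W}.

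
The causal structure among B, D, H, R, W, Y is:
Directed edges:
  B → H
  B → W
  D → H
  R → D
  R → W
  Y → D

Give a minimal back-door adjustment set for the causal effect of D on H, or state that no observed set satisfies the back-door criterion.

desc(D)\{D}={H}; candidates ⊆ {B,R,W,Y}.
∅: D⊥H given ∅ in G with D→· removed — back-door holds.

D→H: minimal back-door set ∅.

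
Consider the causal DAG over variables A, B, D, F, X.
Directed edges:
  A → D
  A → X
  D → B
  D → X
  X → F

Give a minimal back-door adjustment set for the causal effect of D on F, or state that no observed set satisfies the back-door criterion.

desc(D)\{D}={B,F,X}; candidates ⊆ {A}.
size 0: {}; under {} D still reaches {A,F,X} ∋ F.
{A}: D⊥F given {A} in G with D→· removed — back-door holds.

D→F: minimal back-door set {A}.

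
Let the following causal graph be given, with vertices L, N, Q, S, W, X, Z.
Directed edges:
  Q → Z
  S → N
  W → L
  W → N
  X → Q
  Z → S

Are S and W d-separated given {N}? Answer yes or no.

Bayes-Ball from S | {N} reaches {L,Q,W,X,Z}.
W ∈ reach(S|{N}) ⇒ S ⊥̸ W | {N}.

No — S and W are d-connected given {N}.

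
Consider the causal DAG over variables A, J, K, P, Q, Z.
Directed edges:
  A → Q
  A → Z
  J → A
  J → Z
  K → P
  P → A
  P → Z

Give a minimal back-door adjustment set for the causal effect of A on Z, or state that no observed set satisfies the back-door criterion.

A→Z: minimal back-door set {J, P}.

desc(A)\{A}={Q,Z}; candidates ⊆ {J,K,P}.
size 0: {}; under {} A still reaches {J,K,P,Z} ∋ Z.
size 1: {J}, {K}, {P}; under {J} A still reaches {K,P,Z} ∋ Z.
{J,P}: A⊥Z given {J,P} in G with A→· removed — back-door holds.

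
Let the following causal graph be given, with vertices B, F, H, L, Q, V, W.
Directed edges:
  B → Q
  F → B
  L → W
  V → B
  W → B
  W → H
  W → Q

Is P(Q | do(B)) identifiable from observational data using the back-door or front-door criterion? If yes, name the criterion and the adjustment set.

P(Q|do(B)): backdoor, adjust for {W}.

desc(B)\{B}={Q}; candidates ⊆ {F,H,L,V,W}.
size 0: {}; under {} B still reaches {F,H,L,Q,V,W} ∋ Q.
{W}: B⊥Q given {W} in G with B→· removed — back-door holds.
P(Q|do(B)) = Σ_{W} P(Q|B,W)·P(W).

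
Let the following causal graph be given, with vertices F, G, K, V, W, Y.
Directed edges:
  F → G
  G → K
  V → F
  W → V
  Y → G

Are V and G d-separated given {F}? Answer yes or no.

Bayes-Ball from V | {F} reaches {W}.
G ∉ reach(V|{F}) ⇒ V ⊥ G | {F}.

Yes — V ⊥ G | {F}.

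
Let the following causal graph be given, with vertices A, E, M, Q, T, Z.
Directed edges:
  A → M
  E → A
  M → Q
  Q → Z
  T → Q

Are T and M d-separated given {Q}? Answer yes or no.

No — T and M are d-connected given {Q}.

Bayes-Ball from T | {Q} reaches {A,E,M}.
M ∈ reach(T|{Q}) ⇒ T ⊥̸ M | {Q}.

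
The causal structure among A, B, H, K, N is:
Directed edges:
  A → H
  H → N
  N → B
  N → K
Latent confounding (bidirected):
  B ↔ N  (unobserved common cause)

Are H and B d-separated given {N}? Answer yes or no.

Bayes-Ball from H | {N} reaches {A,B}.
B ∈ reach(H|{N}) ⇒ H ⊥̸ B | {N}.

No — H and B are d-connected given {N}.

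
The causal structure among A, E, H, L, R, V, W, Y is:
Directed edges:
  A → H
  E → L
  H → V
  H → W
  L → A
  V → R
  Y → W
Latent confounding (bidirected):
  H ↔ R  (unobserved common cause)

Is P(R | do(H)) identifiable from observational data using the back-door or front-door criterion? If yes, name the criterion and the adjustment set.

desc(H)\{H}={R,V,W}; candidates ⊆ {A,E,L,Y}.
H↔R: latent back-door arc(s) into H.
size 0: {}; under {} H still reaches {A,E,L,R} ∋ R.
size 1: {A}, {E}, {L} …(+1); under {A} H still reaches {R} ∋ R.
size 2: {A,E}, {A,L}, {A,Y} …(+3); under {A,E} H still reaches {R} ∋ R.
H↔R cannot be blocked by any observed set — no back-door set.
{V}: (i) intercepts every directed H→R path; (ii) no back-door H→{V}; (iii) {H} blocks every back-door {V}→R. Front-door holds.
P(R|do(H)) = Σ_{V} P(V|H) Σ_{H'} P(R|V,H')P(H').

P(R|do(H)): frontdoor, adjust for {V}.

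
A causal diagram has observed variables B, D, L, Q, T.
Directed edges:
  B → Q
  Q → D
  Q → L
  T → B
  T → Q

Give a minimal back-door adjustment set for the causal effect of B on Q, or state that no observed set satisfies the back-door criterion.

desc(B)\{B}={D,L,Q}; candidates ⊆ {T}.
size 0: {}; under {} B still reaches {D,L,Q,T} ∋ Q.
{T}: B⊥Q given {T} in G with B→· removed — back-door holds.

B→Q: minimal back-door set {T}.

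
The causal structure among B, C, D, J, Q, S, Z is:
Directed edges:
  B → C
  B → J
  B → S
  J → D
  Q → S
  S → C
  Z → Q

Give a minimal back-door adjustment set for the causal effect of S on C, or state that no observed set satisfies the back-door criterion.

desc(S)\{S}={C}; candidates ⊆ {B,D,J,Q,Z}.
size 0: {}; under {} S still reaches {B,C,D,J,Q,Z} ∋ C.
{B}: S⊥C given {B} in G with S→· removed — back-door holds.

S→C: minimal back-door set {B}.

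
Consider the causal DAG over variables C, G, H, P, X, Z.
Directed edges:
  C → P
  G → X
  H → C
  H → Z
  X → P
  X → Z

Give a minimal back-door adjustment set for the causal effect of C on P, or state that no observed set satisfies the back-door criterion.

desc(C)\{C}={P}; candidates ⊆ {G,H,X,Z}.
∅: C⊥P given ∅ in G with C→· removed — back-door holds.

C→P: minimal back-door set ∅.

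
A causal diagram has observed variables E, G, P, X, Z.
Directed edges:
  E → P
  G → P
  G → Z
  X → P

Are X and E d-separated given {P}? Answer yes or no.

No — X and E are d-connected given {P}.

Bayes-Ball from X | {P} reaches {E,G,Z}.
E ∈ reach(X|{P}) ⇒ X ⊥̸ E | {P}.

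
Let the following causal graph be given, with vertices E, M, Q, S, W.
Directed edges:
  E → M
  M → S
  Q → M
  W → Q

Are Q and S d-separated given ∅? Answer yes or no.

Bayes-Ball from Q | ∅ reaches {M,S,W}.
S ∈ reach(Q|∅) ⇒ Q ⊥̸ S | ∅.

No — Q and S are d-connected given ∅.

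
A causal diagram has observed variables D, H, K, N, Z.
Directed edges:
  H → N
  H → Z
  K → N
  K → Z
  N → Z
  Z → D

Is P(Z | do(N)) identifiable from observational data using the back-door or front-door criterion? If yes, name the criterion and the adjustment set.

P(Z|do(N)): backdoor, adjust for {H, K}.

desc(N)\{N}={D,Z}; candidates ⊆ {H,K}.
size 0: {}; under {} N still reaches {D,H,K,Z} ∋ Z.
size 1: {H}, {K}; under {H} N still reaches {D,K,Z} ∋ Z.
{H,K}: N⊥Z given {H,K} in G with N→· removed — back-door holds.
P(Z|do(N)) = Σ_{H,K} P(Z|N,H,K)·P(H,K).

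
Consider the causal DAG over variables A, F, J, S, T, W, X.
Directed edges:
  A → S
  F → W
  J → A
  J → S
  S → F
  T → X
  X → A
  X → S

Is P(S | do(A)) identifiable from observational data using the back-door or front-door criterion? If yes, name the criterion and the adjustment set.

P(S|do(A)): backdoor, adjust for {J, X}.

desc(A)\{A}={F,S,W}; candidates ⊆ {J,T,X}.
size 0: {}; under {} A still reaches {F,J,S,T,W,X} ∋ S.
size 1: {J}, {T}, {X}; under {J} A still reaches {F,S,T,W,X} ∋ S.
{J,X}: A⊥S given {J,X} in G with A→· removed — back-door holds.
P(S|do(A)) = Σ_{J,X} P(S|A,J,X)·P(J,X).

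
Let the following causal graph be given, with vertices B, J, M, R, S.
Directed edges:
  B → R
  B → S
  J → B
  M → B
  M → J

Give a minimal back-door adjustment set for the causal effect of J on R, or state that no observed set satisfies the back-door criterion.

J→R: minimal back-door set {M}.

desc(J)\{J}={B,R,S}; candidates ⊆ {M}.
size 0: {}; under {} J still reaches {B,M,R,S} ∋ R.
{M}: J⊥R given {M} in G with J→· removed — back-door holds.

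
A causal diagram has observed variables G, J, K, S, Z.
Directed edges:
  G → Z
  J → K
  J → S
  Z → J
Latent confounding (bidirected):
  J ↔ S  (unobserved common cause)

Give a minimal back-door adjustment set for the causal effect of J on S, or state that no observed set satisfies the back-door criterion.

J→S: no observed back-door set.

desc(J)\{J}={K,S}; candidates ⊆ {G,Z}.
J↔S: latent back-door arc(s) into J.
size 0: {}; under {} J still reaches {G,S,Z} ∋ S.
size 1: {G}, {Z}; under {G} J still reaches {S,Z} ∋ S.
size 2: {G,Z}; under {G,Z} J still reaches {S} ∋ S.
J↔S cannot be blocked by any observed set — no back-door set.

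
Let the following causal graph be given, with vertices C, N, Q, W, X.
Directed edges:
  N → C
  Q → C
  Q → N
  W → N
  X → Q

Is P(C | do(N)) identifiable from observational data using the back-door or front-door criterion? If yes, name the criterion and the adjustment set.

desc(N)\{N}={C}; candidates ⊆ {Q,W,X}.
size 0: {}; under {} N still reaches {C,Q,W,X} ∋ C.
{Q}: N⊥C given {Q} in G with N→· removed — back-door holds.
P(C|do(N)) = Σ_{Q} P(C|N,Q)·P(Q).

P(C|do(N)): backdoor, adjust for {Q}.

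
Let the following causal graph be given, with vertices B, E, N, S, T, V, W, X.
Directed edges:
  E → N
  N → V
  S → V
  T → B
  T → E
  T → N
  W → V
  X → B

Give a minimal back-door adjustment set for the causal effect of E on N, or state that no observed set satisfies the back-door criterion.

desc(E)\{E}={N,V}; candidates ⊆ {B,S,T,W,X}.
size 0: {}; under {} E still reaches {B,N,T,V} ∋ N.
{T}: E⊥N given {T} in G with E→· removed — back-door holds.

E→N: minimal back-door set {T}.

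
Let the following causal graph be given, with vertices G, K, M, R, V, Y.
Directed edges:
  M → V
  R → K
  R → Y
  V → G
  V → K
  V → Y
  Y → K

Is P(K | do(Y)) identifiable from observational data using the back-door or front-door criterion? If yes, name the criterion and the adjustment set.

desc(Y)\{Y}={K}; candidates ⊆ {G,M,R,V}.
size 0: {}; under {} Y still reaches {G,K,M,R,V} ∋ K.
size 1: {G}, {M}, {R} …(+1); under {G} Y still reaches {K,M,R,V} ∋ K.
{R,V}: Y⊥K given {R,V} in G with Y→· removed — back-door holds.
P(K|do(Y)) = Σ_{R,V} P(K|Y,R,V)·P(R,V).

P(K|do(Y)): backdoor, adjust for {R, V}.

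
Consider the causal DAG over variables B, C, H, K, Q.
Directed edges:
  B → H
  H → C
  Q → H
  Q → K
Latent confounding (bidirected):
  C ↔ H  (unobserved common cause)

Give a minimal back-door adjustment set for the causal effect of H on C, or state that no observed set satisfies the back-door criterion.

desc(H)\{H}={C}; candidates ⊆ {B,K,Q}.
H↔C: latent back-door arc(s) into H.
size 0: {}; under {} H still reaches {B,C,K,Q} ∋ C.
size 1: {B}, {K}, {Q}; under {B} H still reaches {C,K,Q} ∋ C.
size 2: {B,K}, {B,Q}, {K,Q}; under {B,K} H still reaches {C,Q} ∋ C.
H↔C cannot be blocked by any observed set — no back-door set.

H→C: no observed back-door set.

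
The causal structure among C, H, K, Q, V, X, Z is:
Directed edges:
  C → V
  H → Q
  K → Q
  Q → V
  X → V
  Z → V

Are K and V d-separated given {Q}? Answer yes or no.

Yes — K ⊥ V | {Q}.

Bayes-Ball from K | {Q} reaches {H}.
V ∉ reach(K|{Q}) ⇒ K ⊥ V | {Q}.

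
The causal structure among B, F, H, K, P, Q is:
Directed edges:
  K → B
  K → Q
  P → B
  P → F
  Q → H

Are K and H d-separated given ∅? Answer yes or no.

No — K and H are d-connected given ∅.

Bayes-Ball from K | ∅ reaches {B,H,Q}.
H ∈ reach(K|∅) ⇒ K ⊥̸ H | ∅.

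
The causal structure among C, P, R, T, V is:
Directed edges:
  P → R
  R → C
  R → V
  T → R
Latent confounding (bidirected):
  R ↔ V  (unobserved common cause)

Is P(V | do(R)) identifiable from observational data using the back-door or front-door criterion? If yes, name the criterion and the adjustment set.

P(V|do(R)): not identifiable (no BD/FD set).

desc(R)\{R}={C,V}; candidates ⊆ {P,T}.
R↔V: latent back-door arc(s) into R.
size 0: {}; under {} R still reaches {P,T,V} ∋ V.
size 1: {P}, {T}; under {P} R still reaches {T,V} ∋ V.
size 2: {P,T}; under {P,T} R still reaches {V} ∋ V.
R↔V cannot be blocked by any observed set — no back-door set.
No mediator lies on a directed R→…→V path.
Neither criterion identifies P(V|do(R)) in this graph.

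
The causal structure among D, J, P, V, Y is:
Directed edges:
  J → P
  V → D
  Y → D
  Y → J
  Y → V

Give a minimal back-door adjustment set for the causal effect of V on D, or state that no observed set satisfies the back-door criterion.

desc(V)\{V}={D}; candidates ⊆ {J,P,Y}.
size 0: {}; under {} V still reaches {D,J,P,Y} ∋ D.
{Y}: V⊥D given {Y} in G with V→· removed — back-door holds.

V→D: minimal back-door set {Y}.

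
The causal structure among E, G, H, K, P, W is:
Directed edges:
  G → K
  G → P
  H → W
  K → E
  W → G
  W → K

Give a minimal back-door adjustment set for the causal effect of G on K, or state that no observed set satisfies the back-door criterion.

G→K: minimal back-door set {W}.

desc(G)\{G}={E,K,P}; candidates ⊆ {H,W}.
size 0: {}; under {} G still reaches {E,H,K,W} ∋ K.
{W}: G⊥K given {W} in G with G→· removed — back-door holds.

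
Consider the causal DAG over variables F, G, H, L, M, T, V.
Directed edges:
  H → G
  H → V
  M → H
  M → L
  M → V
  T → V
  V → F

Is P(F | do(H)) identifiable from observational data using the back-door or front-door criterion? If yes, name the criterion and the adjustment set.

desc(H)\{H}={F,G,V}; candidates ⊆ {L,M,T}.
size 0: {}; under {} H still reaches {F,L,M,V} ∋ F.
{M}: H⊥F given {M} in G with H→· removed — back-door holds.
P(F|do(H)) = Σ_{M} P(F|H,M)·P(M).

P(F|do(H)): backdoor, adjust for {M}.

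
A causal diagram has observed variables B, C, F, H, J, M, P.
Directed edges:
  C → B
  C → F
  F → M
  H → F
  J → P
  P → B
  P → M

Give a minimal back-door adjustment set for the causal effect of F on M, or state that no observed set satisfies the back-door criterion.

desc(F)\{F}={M}; candidates ⊆ {B,C,H,J,P}.
∅: F⊥M given ∅ in G with F→· removed — back-door holds.

F→M: minimal back-door set ∅.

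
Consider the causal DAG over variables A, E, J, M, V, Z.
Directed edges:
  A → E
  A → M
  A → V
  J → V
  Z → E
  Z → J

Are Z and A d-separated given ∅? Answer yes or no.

Bayes-Ball from Z | ∅ reaches {E,J,V}.
A ∉ reach(Z|∅) ⇒ Z ⊥ A | ∅.

Yes — Z ⊥ A | ∅.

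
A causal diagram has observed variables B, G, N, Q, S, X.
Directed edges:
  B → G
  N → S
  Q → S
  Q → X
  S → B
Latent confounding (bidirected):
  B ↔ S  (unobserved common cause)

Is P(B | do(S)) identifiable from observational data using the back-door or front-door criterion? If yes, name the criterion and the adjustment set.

desc(S)\{S}={B,G}; candidates ⊆ {N,Q,X}.
S↔B: latent back-door arc(s) into S.
size 0: {}; under {} S still reaches {B,G,N,Q,X} ∋ B.
size 1: {N}, {Q}, {X}; under {N} S still reaches {B,G,Q,X} ∋ B.
size 2: {N,Q}, {N,X}, {Q,X}; under {N,Q} S still reaches {B,G} ∋ B.
S↔B cannot be blocked by any observed set — no back-door set.
No mediator lies on a directed S→…→B path.
Neither criterion identifies P(B|do(S)) in this graph.

P(B|do(S)): not identifiable (no BD/FD set).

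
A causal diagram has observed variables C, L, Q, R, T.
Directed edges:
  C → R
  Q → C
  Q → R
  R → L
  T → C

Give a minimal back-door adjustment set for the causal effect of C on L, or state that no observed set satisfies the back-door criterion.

desc(C)\{C}={L,R}; candidates ⊆ {Q,T}.
size 0: {}; under {} C still reaches {L,Q,R,T} ∋ L.
{Q}: C⊥L given {Q} in G with C→· removed — back-door holds.

C→L: minimal back-door set {Q}.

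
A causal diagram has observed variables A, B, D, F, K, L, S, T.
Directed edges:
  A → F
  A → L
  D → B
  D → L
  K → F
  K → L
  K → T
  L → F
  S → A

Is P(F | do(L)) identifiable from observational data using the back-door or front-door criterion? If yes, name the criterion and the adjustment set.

P(F|do(L)): backdoor, adjust for {A, K}.

desc(L)\{L}={F}; candidates ⊆ {A,B,D,K,S,T}.
size 0: {}; under {} L still reaches {A,B,D,F,K,S,T} ∋ F.
size 1: {A}, {B}, {D} …(+3); under {A} L still reaches {B,D,F,K,T} ∋ F.
{A,K}: L⊥F given {A,K} in G with L→· removed — back-door holds.
P(F|do(L)) = Σ_{A,K} P(F|L,A,K)·P(A,K).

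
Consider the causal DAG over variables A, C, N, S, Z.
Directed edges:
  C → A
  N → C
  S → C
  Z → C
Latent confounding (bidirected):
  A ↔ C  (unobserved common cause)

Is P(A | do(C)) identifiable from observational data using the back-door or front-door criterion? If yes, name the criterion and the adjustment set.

desc(C)\{C}={A}; candidates ⊆ {N,S,Z}.
C↔A: latent back-door arc(s) into C.
size 0: {}; under {} C still reaches {A,N,S,Z} ∋ A.
size 1: {N}, {S}, {Z}; under {N} C still reaches {A,S,Z} ∋ A.
size 2: {N,S}, {N,Z}, {S,Z}; under {N,S} C still reaches {A,Z} ∋ A.
C↔A cannot be blocked by any observed set — no back-door set.
No mediator lies on a directed C→…→A path.
Neither criterion identifies P(A|do(C)) in this graph.

P(A|do(C)): not identifiable (no BD/FD set).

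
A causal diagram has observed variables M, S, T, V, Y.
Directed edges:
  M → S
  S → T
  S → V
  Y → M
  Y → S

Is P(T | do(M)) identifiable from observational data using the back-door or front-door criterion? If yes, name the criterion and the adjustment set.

desc(M)\{M}={S,T,V}; candidates ⊆ {Y}.
size 0: {}; under {} M still reaches {S,T,V,Y} ∋ T.
{Y}: M⊥T given {Y} in G with M→· removed — back-door holds.
P(T|do(M)) = Σ_{Y} P(T|M,Y)·P(Y).

P(T|do(M)): backdoor, adjust for {Y}.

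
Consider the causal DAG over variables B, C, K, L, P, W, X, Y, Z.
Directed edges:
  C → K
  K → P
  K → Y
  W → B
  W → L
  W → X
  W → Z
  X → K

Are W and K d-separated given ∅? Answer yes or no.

Bayes-Ball from W | ∅ reaches {B,K,L,P,X,Y,Z}.
K ∈ reach(W|∅) ⇒ W ⊥̸ K | ∅.

No — W and K are d-connected given ∅.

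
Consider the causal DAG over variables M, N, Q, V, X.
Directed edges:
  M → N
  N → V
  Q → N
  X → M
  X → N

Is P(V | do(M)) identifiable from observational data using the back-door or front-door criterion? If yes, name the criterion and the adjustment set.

P(V|do(M)): backdoor, adjust for {X}.

desc(M)\{M}={N,V}; candidates ⊆ {Q,X}.
size 0: {}; under {} M still reaches {N,V,X} ∋ V.
{X}: M⊥V given {X} in G with M→· removed — back-door holds.
P(V|do(M)) = Σ_{X} P(V|M,X)·P(X).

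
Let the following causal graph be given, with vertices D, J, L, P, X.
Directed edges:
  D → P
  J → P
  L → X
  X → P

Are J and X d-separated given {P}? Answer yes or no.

Bayes-Ball from J | {P} reaches {D,L,X}.
X ∈ reach(J|{P}) ⇒ J ⊥̸ X | {P}.

No — J and X are d-connected given {P}.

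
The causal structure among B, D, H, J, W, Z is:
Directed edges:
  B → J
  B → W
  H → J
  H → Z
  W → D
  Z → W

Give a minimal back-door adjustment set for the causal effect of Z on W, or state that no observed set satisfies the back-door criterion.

Z→W: minimal back-door set ∅.

desc(Z)\{Z}={D,W}; candidates ⊆ {B,H,J}.
∅: Z⊥W given ∅ in G with Z→· removed — back-door holds.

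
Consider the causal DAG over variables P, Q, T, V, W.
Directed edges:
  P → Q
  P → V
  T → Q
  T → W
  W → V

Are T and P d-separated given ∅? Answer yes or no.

Bayes-Ball from T | ∅ reaches {Q,V,W}.
P ∉ reach(T|∅) ⇒ T ⊥ P | ∅.

Yes — T ⊥ P | ∅.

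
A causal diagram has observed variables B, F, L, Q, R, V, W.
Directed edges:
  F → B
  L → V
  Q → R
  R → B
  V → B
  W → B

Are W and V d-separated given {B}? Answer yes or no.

No — W and V are d-connected given {B}.

Bayes-Ball from W | {B} reaches {F,L,Q,R,V}.
V ∈ reach(W|{B}) ⇒ W ⊥̸ V | {B}.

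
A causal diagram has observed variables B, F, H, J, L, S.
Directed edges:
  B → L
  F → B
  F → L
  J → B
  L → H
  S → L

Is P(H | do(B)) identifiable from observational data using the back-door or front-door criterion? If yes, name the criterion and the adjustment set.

desc(B)\{B}={H,L}; candidates ⊆ {F,J,S}.
size 0: {}; under {} B still reaches {F,H,J,L} ∋ H.
{F}: B⊥H given {F} in G with B→· removed — back-door holds.
P(H|do(B)) = Σ_{F} P(H|B,F)·P(F).

P(H|do(B)): backdoor, adjust for {F}.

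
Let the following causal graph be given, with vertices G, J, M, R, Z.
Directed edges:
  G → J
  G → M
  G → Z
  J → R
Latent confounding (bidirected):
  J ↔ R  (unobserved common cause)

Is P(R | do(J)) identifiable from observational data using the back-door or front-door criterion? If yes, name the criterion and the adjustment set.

P(R|do(J)): not identifiable (no BD/FD set).

desc(J)\{J}={R}; candidates ⊆ {G,M,Z}.
J↔R: latent back-door arc(s) into J.
size 0: {}; under {} J still reaches {G,M,R,Z} ∋ R.
size 1: {G}, {M}, {Z}; under {G} J still reaches {R} ∋ R.
size 2: {G,M}, {G,Z}, {M,Z}; under {G,M} J still reaches {R} ∋ R.
J↔R cannot be blocked by any observed set — no back-door set.
No mediator lies on a directed J→…→R path.
Neither criterion identifies P(R|do(J)) in this graph.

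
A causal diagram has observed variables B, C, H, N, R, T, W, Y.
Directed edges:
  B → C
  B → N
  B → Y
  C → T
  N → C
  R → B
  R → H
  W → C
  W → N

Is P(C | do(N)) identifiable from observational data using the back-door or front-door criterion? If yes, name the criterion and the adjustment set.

desc(N)\{N}={C,T}; candidates ⊆ {B,H,R,W,Y}.
size 0: {}; under {} N still reaches {B,C,H,R,T,W,Y} ∋ C.
size 1: {B}, {H}, {R} …(+2); under {B} N still reaches {C,T,W} ∋ C.
{B,W}: N⊥C given {B,W} in G with N→· removed — back-door holds.
P(C|do(N)) = Σ_{B,W} P(C|N,B,W)·P(B,W).

P(C|do(N)): backdoor, adjust for {B, W}.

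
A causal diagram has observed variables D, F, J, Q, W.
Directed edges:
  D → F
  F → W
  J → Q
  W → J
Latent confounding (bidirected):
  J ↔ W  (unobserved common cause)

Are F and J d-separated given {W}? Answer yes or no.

Bayes-Ball from F | {W} reaches {D,J,Q}.
J ∈ reach(F|{W}) ⇒ F ⊥̸ J | {W}.

No — F and J are d-connected given {W}.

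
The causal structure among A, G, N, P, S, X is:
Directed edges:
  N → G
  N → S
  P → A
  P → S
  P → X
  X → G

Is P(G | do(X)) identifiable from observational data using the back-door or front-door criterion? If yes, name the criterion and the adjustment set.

desc(X)\{X}={G}; candidates ⊆ {A,N,P,S}.
∅: X⊥G given ∅ in G with X→· removed — back-door holds.
P(G|do(X)) = P(G|X) — no adjustment needed.

P(G|do(X)): backdoor, adjust for ∅.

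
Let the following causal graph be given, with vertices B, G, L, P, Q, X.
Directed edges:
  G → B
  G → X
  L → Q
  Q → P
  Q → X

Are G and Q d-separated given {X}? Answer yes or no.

No — G and Q are d-connected given {X}.

Bayes-Ball from G | {X} reaches {B,L,P,Q}.
Q ∈ reach(G|{X}) ⇒ G ⊥̸ Q | {X}.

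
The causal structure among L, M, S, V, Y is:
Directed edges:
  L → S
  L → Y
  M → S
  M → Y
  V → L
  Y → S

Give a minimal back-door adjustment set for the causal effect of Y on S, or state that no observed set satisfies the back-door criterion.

Y→S: minimal back-door set {L, M}.

desc(Y)\{Y}={S}; candidates ⊆ {L,M,V}.
size 0: {}; under {} Y still reaches {L,M,S,V} ∋ S.
size 1: {L}, {M}, {V}; under {L} Y still reaches {M,S} ∋ S.
{L,M}: Y⊥S given {L,M} in G with Y→· removed — back-door holds.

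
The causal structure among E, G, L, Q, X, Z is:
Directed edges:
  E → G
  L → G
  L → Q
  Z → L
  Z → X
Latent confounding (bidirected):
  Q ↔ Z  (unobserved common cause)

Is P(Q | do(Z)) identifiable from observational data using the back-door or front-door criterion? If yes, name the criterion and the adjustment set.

desc(Z)\{Z}={G,L,Q,X}; candidates ⊆ {E}.
Z↔Q: latent back-door arc(s) into Z.
size 0: {}; under {} Z still reaches {Q} ∋ Q.
size 1: {E}; under {E} Z still reaches {Q} ∋ Q.
Z↔Q cannot be blocked by any observed set — no back-door set.
{L}: (i) intercepts every directed Z→Q path; (ii) no back-door Z→{L}; (iii) {Z} blocks every back-door {L}→Q. Front-door holds.
P(Q|do(Z)) = Σ_{L} P(L|Z) Σ_{Z'} P(Q|L,Z')P(Z').

P(Q|do(Z)): frontdoor, adjust for {L}.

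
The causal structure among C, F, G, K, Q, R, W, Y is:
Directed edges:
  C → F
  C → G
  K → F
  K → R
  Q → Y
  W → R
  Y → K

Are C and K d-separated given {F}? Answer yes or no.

No — C and K are d-connected given {F}.

Bayes-Ball from C | {F} reaches {G,K,Q,R,Y}.
K ∈ reach(C|{F}) ⇒ C ⊥̸ K | {F}.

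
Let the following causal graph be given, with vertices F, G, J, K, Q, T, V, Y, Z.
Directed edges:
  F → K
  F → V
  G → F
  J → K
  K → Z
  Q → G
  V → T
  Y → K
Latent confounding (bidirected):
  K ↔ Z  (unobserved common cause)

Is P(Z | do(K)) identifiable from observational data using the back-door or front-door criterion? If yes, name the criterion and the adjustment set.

P(Z|do(K)): not identifiable (no BD/FD set).

desc(K)\{K}={Z}; candidates ⊆ {F,G,J,Q,T,V,Y}.
K↔Z: latent back-door arc(s) into K.
size 0: {}; under {} K still reaches {F,G,J,Q,T,V,Y,Z} ∋ Z.
size 1: {F}, {G}, {J} …(+4); under {F} K still reaches {J,Y,Z} ∋ Z.
size 2: {F,G}, {F,J}, {F,Q} …(+18); under {F,G} K still reaches {J,Y,Z} ∋ Z.
K↔Z cannot be blocked by any observed set — no back-door set.
No mediator lies on a directed K→…→Z path.
Neither criterion identifies P(Z|do(K)) in this graph.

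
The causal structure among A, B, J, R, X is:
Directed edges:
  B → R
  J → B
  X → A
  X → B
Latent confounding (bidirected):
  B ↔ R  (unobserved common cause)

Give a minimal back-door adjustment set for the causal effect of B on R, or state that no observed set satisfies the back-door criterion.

B→R: no observed back-door set.

desc(B)\{B}={R}; candidates ⊆ {A,J,X}.
B↔R: latent back-door arc(s) into B.
size 0: {}; under {} B still reaches {A,J,R,X} ∋ R.
size 1: {A}, {J}, {X}; under {A} B still reaches {J,R,X} ∋ R.
size 2: {A,J}, {A,X}, {J,X}; under {A,J} B still reaches {R,X} ∋ R.
B↔R cannot be blocked by any observed set — no back-door set.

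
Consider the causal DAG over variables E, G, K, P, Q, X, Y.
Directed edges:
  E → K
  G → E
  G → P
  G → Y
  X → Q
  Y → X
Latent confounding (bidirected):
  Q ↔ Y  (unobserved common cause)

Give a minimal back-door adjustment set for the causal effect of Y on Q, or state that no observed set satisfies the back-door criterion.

desc(Y)\{Y}={Q,X}; candidates ⊆ {E,G,K,P}.
Y↔Q: latent back-door arc(s) into Y.
size 0: {}; under {} Y still reaches {E,G,K,P,Q} ∋ Q.
size 1: {E}, {G}, {K} …(+1); under {E} Y still reaches {G,P,Q} ∋ Q.
size 2: {E,G}, {E,K}, {E,P} …(+3); under {E,G} Y still reaches {Q} ∋ Q.
Y↔Q cannot be blocked by any observed set — no back-door set.

Y→Q: no observed back-door set.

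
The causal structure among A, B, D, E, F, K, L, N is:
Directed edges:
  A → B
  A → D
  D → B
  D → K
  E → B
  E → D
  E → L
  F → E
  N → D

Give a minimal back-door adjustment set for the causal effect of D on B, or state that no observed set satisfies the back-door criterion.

desc(D)\{D}={B,K}; candidates ⊆ {A,E,F,L,N}.
size 0: {}; under {} D still reaches {A,B,E,F,L,N} ∋ B.
size 1: {A}, {E}, {F} …(+2); under {A} D still reaches {B,E,F,L,N} ∋ B.
{A,E}: D⊥B given {A,E} in G with D→· removed — back-door holds.

D→B: minimal back-door set {A, E}.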